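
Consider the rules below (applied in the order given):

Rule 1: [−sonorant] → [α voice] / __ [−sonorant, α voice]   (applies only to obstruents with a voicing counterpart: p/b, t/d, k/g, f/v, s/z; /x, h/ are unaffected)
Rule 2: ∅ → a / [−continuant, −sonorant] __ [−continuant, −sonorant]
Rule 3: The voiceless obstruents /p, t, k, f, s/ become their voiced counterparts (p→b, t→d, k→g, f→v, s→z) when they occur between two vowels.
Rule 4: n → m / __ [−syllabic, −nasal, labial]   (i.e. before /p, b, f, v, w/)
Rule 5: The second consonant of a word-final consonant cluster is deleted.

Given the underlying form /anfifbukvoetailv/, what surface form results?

amfivbugvoedail

Rule 1 (regressive voicing assimilation): /f/ precedes the voiced obstruent /b/, so it voices to [v] by assimilation. /k/ precedes the voiced obstruent /v/, so it voices to [g] by assimilation. /anfifbukvoetailv/ → anfivbugvoetailv.
Rule 2 (stop-cluster a-epenthesis): no segment meets the environment; /anfivbugvoetailv/ is unchanged.
Rule 3 (intervocalic voicing): /t/ is a voiceless obstruent between vowels /e/ and /a/, so it voices to [d]. /anfivbugvoetailv/ → anfivbugvoedailv.
Rule 4 (nasal place assimilation): /n/ precedes the labial consonant /f/, so it assimilates in place to [m]. /anfivbugvoedailv/ → amfivbugvoedailv.
Rule 5 (final cluster simplification): /v/ is the second consonant of a word-final cluster /lv/, so it deletes. /amfivbugvoedailv/ → amfivbugvoedail.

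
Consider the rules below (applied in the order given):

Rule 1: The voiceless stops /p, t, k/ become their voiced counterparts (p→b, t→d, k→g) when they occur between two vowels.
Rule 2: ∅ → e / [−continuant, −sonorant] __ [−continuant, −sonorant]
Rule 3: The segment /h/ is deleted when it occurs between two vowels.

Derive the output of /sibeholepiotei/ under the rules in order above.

Rule 1 (intervocalic voicing): /p/ is a voiceless stop between vowels /e/ and /i/, so it voices to [b]. /t/ is a voiceless stop between vowels /o/ and /e/, so it voices to [d]. /sibeholepiotei/ → sibeholebiodei.
Rule 2 (stop-cluster e-epenthesis): no segment meets the environment; /sibeholebiodei/ is unchanged.
Rule 3 (intervocalic h-deletion): /h/ occurs between vowels /e/ and /o/, so it deletes. /sibeholebiodei/ → sibeolebiodei.

sibeolebiodei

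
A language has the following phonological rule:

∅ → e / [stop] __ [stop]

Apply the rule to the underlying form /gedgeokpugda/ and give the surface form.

gedegeokepugeda

/d/ and /g/ form a stop–stop cluster, so [e] is inserted between them.
/k/ and /p/ form a stop–stop cluster, so [e] is inserted between them.
/g/ and /d/ form a stop–stop cluster, so [e] is inserted between them.
Surface form: [gedegeokepugeda].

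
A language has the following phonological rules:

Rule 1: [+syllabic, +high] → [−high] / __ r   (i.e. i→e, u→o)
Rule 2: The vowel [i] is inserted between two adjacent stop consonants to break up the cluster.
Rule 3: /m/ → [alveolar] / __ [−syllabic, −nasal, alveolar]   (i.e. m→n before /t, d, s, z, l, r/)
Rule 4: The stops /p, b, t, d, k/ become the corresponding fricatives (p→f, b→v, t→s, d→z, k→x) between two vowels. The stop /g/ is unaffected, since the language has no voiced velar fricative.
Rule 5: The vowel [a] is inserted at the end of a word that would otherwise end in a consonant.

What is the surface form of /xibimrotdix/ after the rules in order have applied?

Rule 1 (pre-rhotic lowering): no segment meets the environment; /xibimrotdix/ is unchanged.
Rule 2 (stop-cluster i-epenthesis): /t/ and /d/ form a stop–stop cluster, so [i] is inserted between them. /xibimrotdix/ → xibimrotidix.
Rule 3 (nasal place assimilation): /m/ precedes the alveolar consonant /r/, so it assimilates in place to [n]. /xibimrotidix/ → xibinrotidix.
Rule 4 (intervocalic spirantization): /b/ is a stop between vowels /i/ and /i/, so it spirantizes to the fricative [v]. /t/ is a stop between vowels /o/ and /i/, so it spirantizes to the fricative [s]. /d/ is a stop between vowels /i/ and /i/, so it spirantizes to the fricative [z]. /xibinrotidix/ → xivinrosizix.
Rule 5 (final a-epenthesis): the form ends in the consonant /x/, so [a] is inserted word-finally. /xivinrosizix/ → xivinrosizixa.

xivinrosizixa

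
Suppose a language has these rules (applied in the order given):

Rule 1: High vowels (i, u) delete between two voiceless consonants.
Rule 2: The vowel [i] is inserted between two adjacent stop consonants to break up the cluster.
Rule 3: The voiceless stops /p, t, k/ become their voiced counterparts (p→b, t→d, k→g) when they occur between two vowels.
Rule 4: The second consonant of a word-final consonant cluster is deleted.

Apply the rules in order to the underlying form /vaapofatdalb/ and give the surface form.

vaabofadidal

Rule 1 (high vowel syncope): no segment meets the environment; /vaapofatdalb/ is unchanged.
Rule 2 (stop-cluster i-epenthesis): /t/ and /d/ form a stop–stop cluster, so [i] is inserted between them. /vaapofatdalb/ → vaapofatidalb.
Rule 3 (intervocalic voicing): /p/ is a voiceless stop between vowels /a/ and /o/, so it voices to [b]. /t/ is a voiceless stop between vowels /a/ and /i/, so it voices to [d]. /vaapofatidalb/ → vaabofadidalb.
Rule 4 (final cluster simplification): /b/ is the second consonant of a word-final cluster /lb/, so it deletes. /vaabofadidalb/ → vaabofadidal.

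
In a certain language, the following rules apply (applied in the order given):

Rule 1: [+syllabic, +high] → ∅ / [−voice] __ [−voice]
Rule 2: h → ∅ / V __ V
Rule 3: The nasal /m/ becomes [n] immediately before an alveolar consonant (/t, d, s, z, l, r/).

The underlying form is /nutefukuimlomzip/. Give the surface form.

Rule 1 (high vowel syncope): /u/ is a high vowel flanked by voiceless consonants /f/ and /k/, so it deletes. /nutefukuimlomzip/ → nutefkuimlomzip.
Rule 2 (intervocalic h-deletion): no segment meets the environment; /nutefkuimlomzip/ is unchanged.
Rule 3 (nasal place assimilation): /m/ precedes the alveolar consonant /l/, so it assimilates in place to [n]. /m/ precedes the alveolar consonant /z/, so it assimilates in place to [n]. /nutefkuimlomzip/ → nutefkuinlonzip.

nutefkuinlonzip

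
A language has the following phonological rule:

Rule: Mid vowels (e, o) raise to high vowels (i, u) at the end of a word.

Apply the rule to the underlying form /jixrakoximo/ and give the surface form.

/o/ is a mid vowel in word-final position, so it raises to [u].
Surface form: [jixrakoximu].

jixrakoximu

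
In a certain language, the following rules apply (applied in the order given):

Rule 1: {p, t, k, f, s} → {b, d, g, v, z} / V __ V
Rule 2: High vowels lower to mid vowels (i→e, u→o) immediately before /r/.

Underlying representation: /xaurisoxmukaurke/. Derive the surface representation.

xaorizoxmugaorke

Rule 1 (intervocalic voicing): /s/ is a voiceless obstruent between vowels /i/ and /o/, so it voices to [z]. /k/ is a voiceless obstruent between vowels /u/ and /a/, so it voices to [g]. /xaurisoxmukaurke/ → xaurizoxmugaurke.
Rule 2 (pre-rhotic lowering): /u/ is a high vowel immediately before /r/, so it lowers to [o]. /u/ is a high vowel immediately before /r/, so it lowers to [o]. /xaurizoxmugaurke/ → xaorizoxmugaorke.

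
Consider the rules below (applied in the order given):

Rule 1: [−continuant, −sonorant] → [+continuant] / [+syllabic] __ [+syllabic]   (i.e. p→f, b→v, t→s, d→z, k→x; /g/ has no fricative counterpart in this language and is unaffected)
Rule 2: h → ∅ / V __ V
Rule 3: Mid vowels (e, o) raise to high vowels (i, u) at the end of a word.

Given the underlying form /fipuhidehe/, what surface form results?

Rule 1 (intervocalic spirantization): /p/ is a stop between vowels /i/ and /u/, so it spirantizes to the fricative [f]. /d/ is a stop between vowels /i/ and /e/, so it spirantizes to the fricative [z]. /fipuhidehe/ → fifuhizehe.
Rule 2 (intervocalic h-deletion): /h/ occurs between vowels /u/ and /i/, so it deletes. /h/ occurs between vowels /e/ and /e/, so it deletes. /fifuhizehe/ → fifuizee.
Rule 3 (final vowel raising): /e/ is a mid vowel in word-final position, so it raises to [i]. /fifuizee/ → fifuizei.

fifuizei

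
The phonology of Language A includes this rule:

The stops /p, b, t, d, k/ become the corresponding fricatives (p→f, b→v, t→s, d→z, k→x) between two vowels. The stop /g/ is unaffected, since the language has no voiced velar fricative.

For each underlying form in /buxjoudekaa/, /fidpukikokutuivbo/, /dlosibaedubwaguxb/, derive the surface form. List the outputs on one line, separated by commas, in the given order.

buxjouzexaa, fidpuxixoxusuivbo, dlosivaezubwaguxb

/buxjoudekaa/: /d/ is a stop between vowels /u/ and /e/, so it spirantizes to the fricative [z]. /k/ is a stop between vowels /e/ and /a/, so it spirantizes to the fricative [x]. → [buxjouzexaa].
/fidpukikokutuivbo/: /k/ is a stop between vowels /u/ and /i/, so it spirantizes to the fricative [x]. /k/ is a stop between vowels /i/ and /o/, so it spirantizes to the fricative [x]. /k/ is a stop between vowels /o/ and /u/, so it spirantizes to the fricative [x]. /t/ is a stop between vowels /u/ and /u/, so it spirantizes to the fricative [s]. → [fidpuxixoxusuivbo].
/dlosibaedubwaguxb/: /b/ is a stop between vowels /i/ and /a/, so it spirantizes to the fricative [v]. /d/ is a stop between vowels /e/ and /u/, so it spirantizes to the fricative [z]. → [dlosivaezubwaguxb].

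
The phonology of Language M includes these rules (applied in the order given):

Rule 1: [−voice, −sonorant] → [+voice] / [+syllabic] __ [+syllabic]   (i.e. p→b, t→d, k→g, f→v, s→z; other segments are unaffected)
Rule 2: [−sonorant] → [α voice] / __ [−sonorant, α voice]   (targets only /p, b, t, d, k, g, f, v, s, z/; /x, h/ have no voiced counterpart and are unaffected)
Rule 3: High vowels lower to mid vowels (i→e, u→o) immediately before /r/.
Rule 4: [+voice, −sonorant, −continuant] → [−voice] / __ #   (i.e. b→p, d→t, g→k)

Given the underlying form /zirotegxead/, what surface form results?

zerodekxeat

Rule 1 (intervocalic voicing): /t/ is a voiceless obstruent between vowels /o/ and /e/, so it voices to [d]. /zirotegxead/ → zirodegxead.
Rule 2 (regressive voicing assimilation): /g/ precedes the voiceless obstruent /x/, so it devoices to [k] by assimilation. /zirodegxead/ → zirodekxead.
Rule 3 (pre-rhotic lowering): /i/ is a high vowel immediately before /r/, so it lowers to [e]. /zirodekxead/ → zerodekxead.
Rule 4 (final devoicing): /d/ is a voiced stop in word-final position, so it devoices to [t]. /zerodekxead/ → zerodekxeat.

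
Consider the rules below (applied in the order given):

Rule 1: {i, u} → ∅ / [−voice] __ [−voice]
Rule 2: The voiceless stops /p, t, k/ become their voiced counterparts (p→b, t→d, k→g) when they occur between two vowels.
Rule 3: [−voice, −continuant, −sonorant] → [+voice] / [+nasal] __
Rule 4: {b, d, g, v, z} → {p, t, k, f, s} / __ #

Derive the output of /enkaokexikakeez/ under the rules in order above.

engaogexkagees

Rule 1 (high vowel syncope): /i/ is a high vowel flanked by voiceless consonants /x/ and /k/, so it deletes. /enkaokexikakeez/ → enkaokexkakeez.
Rule 2 (intervocalic voicing): /k/ is a voiceless stop between vowels /o/ and /e/, so it voices to [g]. /k/ is a voiceless stop between vowels /a/ and /e/, so it voices to [g]. /enkaokexkakeez/ → enkaogexkageez.
Rule 3 (post-nasal voicing): /k/ is a voiceless stop immediately after the nasal /n/, so it voices to [g]. /enkaogexkageez/ → engaogexkageez.
Rule 4 (final devoicing): /z/ is a voiced obstruent in word-final position, so it devoices to [s]. /engaogexkageez/ → engaogexkagees.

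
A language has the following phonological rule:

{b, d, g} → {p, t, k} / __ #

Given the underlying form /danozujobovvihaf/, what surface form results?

No segment of /danozujobovvihaf/ meets the structural description of the rule, so the form surfaces unchanged.

danozujobovvihaf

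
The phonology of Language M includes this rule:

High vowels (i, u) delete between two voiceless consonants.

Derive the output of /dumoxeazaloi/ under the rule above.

dumoxeazaloi

No segment of /dumoxeazaloi/ meets the structural description of the rule, so the form surfaces unchanged.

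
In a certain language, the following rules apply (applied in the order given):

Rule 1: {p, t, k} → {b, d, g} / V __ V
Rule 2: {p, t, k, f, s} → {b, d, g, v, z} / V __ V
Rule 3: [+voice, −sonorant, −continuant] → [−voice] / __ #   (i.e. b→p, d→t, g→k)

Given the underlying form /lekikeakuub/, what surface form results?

legigeaguup

Rule 1 (intervocalic voicing): /k/ is a voiceless stop between vowels /e/ and /i/, so it voices to [g]. /k/ is a voiceless stop between vowels /i/ and /e/, so it voices to [g]. /k/ is a voiceless stop between vowels /a/ and /u/, so it voices to [g]. /lekikeakuub/ → legigeaguub.
Rule 2 (intervocalic voicing): no segment meets the environment; /legigeaguub/ is unchanged.
Rule 3 (final devoicing): /b/ is a voiced stop in word-final position, so it devoices to [p]. /legigeaguub/ → legigeaguup.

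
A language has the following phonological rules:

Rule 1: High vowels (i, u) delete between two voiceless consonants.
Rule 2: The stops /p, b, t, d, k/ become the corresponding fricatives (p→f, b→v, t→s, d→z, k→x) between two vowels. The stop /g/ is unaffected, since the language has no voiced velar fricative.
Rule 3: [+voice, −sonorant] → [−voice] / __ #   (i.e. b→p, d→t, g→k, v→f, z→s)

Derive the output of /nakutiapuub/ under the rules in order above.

naktiafuup

Rule 1 (high vowel syncope): /u/ is a high vowel flanked by voiceless consonants /k/ and /t/, so it deletes. /nakutiapuub/ → naktiapuub.
Rule 2 (intervocalic spirantization): /p/ is a stop between vowels /a/ and /u/, so it spirantizes to the fricative [f]. /naktiapuub/ → naktiafuub.
Rule 3 (final devoicing): /b/ is a voiced obstruent in word-final position, so it devoices to [p]. /naktiafuub/ → naktiafuup.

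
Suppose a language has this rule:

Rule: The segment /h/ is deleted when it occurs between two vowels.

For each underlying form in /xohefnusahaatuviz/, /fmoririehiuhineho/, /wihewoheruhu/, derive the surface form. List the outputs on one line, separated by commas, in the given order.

/xohefnusahaatuviz/: /h/ occurs between vowels /o/ and /e/, so it deletes. /h/ occurs between vowels /a/ and /a/, so it deletes. → [xoefnusaaatuviz].
/fmoririehiuhineho/: /h/ occurs between vowels /e/ and /i/, so it deletes. /h/ occurs between vowels /u/ and /i/, so it deletes. /h/ occurs between vowels /e/ and /o/, so it deletes. → [fmoririeiuineo].
/wihewoheruhu/: /h/ occurs between vowels /i/ and /e/, so it deletes. /h/ occurs between vowels /o/ and /e/, so it deletes. /h/ occurs between vowels /u/ and /u/, so it deletes. → [wiewoeruu].

xoefnusaaatuviz, fmoririeiuineo, wiewoeruu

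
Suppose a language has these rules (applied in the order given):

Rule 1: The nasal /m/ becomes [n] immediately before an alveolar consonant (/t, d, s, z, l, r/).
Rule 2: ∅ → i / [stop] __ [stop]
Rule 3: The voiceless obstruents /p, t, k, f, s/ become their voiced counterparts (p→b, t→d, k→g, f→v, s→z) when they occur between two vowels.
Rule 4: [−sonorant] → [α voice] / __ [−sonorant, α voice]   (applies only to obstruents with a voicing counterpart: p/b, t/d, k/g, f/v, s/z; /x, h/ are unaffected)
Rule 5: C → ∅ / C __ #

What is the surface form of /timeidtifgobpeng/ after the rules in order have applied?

timeididivgobiben

Rule 1 (nasal place assimilation): no segment meets the environment; /timeidtifgobpeng/ is unchanged.
Rule 2 (stop-cluster i-epenthesis): /d/ and /t/ form a stop–stop cluster, so [i] is inserted between them. /b/ and /p/ form a stop–stop cluster, so [i] is inserted between them. /timeidtifgobpeng/ → timeiditifgobipeng.
Rule 3 (intervocalic voicing): /t/ is a voiceless obstruent between vowels /i/ and /i/, so it voices to [d]. /p/ is a voiceless obstruent between vowels /i/ and /e/, so it voices to [b]. /timeiditifgobipeng/ → timeididifgobibeng.
Rule 4 (regressive voicing assimilation): /f/ precedes the voiced obstruent /g/, so it voices to [v] by assimilation. /timeididifgobibeng/ → timeididivgobibeng.
Rule 5 (final cluster simplification): /g/ is the second consonant of a word-final cluster /ng/, so it deletes. /timeididivgobibeng/ → timeididivgobiben.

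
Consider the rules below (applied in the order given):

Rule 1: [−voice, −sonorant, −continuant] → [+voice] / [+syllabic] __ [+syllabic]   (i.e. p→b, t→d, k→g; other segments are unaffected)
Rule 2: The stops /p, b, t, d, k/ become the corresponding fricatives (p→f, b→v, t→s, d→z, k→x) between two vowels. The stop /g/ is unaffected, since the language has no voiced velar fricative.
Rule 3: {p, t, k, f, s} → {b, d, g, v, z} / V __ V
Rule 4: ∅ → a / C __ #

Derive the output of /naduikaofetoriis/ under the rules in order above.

nazuigaovezoriisa

Rule 1 (intervocalic voicing): /k/ is a voiceless stop between vowels /i/ and /a/, so it voices to [g]. /t/ is a voiceless stop between vowels /e/ and /o/, so it voices to [d]. /naduikaofetoriis/ → naduigaofedoriis.
Rule 2 (intervocalic spirantization): /d/ is a stop between vowels /a/ and /u/, so it spirantizes to the fricative [z]. /d/ is a stop between vowels /e/ and /o/, so it spirantizes to the fricative [z]. /naduigaofedoriis/ → nazuigaofezoriis.
Rule 3 (intervocalic voicing): /f/ is a voiceless obstruent between vowels /o/ and /e/, so it voices to [v]. /nazuigaofezoriis/ → nazuigaovezoriis.
Rule 4 (final a-epenthesis): the form ends in the consonant /s/, so [a] is inserted word-finally. /nazuigaovezoriis/ → nazuigaovezoriisa.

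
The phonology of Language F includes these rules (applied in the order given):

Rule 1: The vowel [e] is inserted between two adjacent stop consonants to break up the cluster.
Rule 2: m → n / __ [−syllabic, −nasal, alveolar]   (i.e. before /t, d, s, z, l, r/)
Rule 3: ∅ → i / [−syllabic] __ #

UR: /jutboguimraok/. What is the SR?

Rule 1 (stop-cluster e-epenthesis): /t/ and /b/ form a stop–stop cluster, so [e] is inserted between them. /jutboguimraok/ → juteboguimraok.
Rule 2 (nasal place assimilation): /m/ precedes the alveolar consonant /r/, so it assimilates in place to [n]. /juteboguimraok/ → juteboguinraok.
Rule 3 (final i-epenthesis): the form ends in the consonant /k/, so [i] is inserted word-finally. /juteboguinraok/ → juteboguinraoki.

juteboguinraoki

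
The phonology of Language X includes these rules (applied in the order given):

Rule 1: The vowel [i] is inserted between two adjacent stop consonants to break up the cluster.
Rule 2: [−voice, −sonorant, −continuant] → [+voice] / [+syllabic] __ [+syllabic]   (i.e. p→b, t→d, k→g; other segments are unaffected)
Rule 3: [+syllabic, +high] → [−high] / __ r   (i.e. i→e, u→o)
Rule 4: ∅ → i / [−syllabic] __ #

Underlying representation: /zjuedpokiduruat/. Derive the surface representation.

Rule 1 (stop-cluster i-epenthesis): /d/ and /p/ form a stop–stop cluster, so [i] is inserted between them. /zjuedpokiduruat/ → zjuedipokiduruat.
Rule 2 (intervocalic voicing): /p/ is a voiceless stop between vowels /i/ and /o/, so it voices to [b]. /k/ is a voiceless stop between vowels /o/ and /i/, so it voices to [g]. /zjuedipokiduruat/ → zjuedibogiduruat.
Rule 3 (pre-rhotic lowering): /u/ is a high vowel immediately before /r/, so it lowers to [o]. /zjuedibogiduruat/ → zjuedibogidoruat.
Rule 4 (final i-epenthesis): the form ends in the consonant /t/, so [i] is inserted word-finally. /zjuedibogidoruat/ → zjuedibogidoruati.

zjuedibogidoruati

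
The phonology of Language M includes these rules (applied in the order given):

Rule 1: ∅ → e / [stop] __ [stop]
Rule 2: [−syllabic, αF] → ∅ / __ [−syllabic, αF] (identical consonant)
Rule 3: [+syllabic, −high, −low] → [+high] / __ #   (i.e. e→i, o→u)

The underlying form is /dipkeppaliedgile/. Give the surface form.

dipekepepaliedegili

Rule 1 (stop-cluster e-epenthesis): /p/ and /k/ form a stop–stop cluster, so [e] is inserted between them. /p/ and /p/ form a stop–stop cluster, so [e] is inserted between them. /d/ and /g/ form a stop–stop cluster, so [e] is inserted between them. /dipkeppaliedgile/ → dipekepepaliedegile.
Rule 2 (degemination): no segment meets the environment; /dipekepepaliedegile/ is unchanged.
Rule 3 (final vowel raising): /e/ is a mid vowel in word-final position, so it raises to [i]. /dipekepepaliedegile/ → dipekepepaliedegili.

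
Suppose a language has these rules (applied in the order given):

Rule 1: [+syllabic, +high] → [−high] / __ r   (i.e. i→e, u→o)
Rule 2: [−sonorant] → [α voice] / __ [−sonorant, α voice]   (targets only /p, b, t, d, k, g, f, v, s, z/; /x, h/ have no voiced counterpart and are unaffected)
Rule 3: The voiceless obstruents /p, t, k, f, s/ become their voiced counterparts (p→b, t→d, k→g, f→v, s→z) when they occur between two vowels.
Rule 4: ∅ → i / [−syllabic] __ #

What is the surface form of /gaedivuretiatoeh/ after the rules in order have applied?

gaedivorediadoehi

Rule 1 (pre-rhotic lowering): /u/ is a high vowel immediately before /r/, so it lowers to [o]. /gaedivuretiatoeh/ → gaedivoretiatoeh.
Rule 2 (regressive voicing assimilation): no segment meets the environment; /gaedivoretiatoeh/ is unchanged.
Rule 3 (intervocalic voicing): /t/ is a voiceless obstruent between vowels /e/ and /i/, so it voices to [d]. /t/ is a voiceless obstruent between vowels /a/ and /o/, so it voices to [d]. /gaedivoretiatoeh/ → gaedivorediadoeh.
Rule 4 (final i-epenthesis): the form ends in the consonant /h/, so [i] is inserted word-finally. /gaedivorediadoeh/ → gaedivorediadoehi.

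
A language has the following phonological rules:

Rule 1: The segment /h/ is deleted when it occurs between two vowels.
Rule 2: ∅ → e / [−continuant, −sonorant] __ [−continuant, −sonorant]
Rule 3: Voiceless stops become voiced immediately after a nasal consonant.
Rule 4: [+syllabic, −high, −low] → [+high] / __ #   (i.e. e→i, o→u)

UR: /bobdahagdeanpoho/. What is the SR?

bobedaagedeanbou

Rule 1 (intervocalic h-deletion): /h/ occurs between vowels /a/ and /a/, so it deletes. /h/ occurs between vowels /o/ and /o/, so it deletes. /bobdahagdeanpoho/ → bobdaagdeanpoo.
Rule 2 (stop-cluster e-epenthesis): /b/ and /d/ form a stop–stop cluster, so [e] is inserted between them. /g/ and /d/ form a stop–stop cluster, so [e] is inserted between them. /bobdaagdeanpoo/ → bobedaagedeanpoo.
Rule 3 (post-nasal voicing): /p/ is a voiceless stop immediately after the nasal /n/, so it voices to [b]. /bobedaagedeanpoo/ → bobedaagedeanboo.
Rule 4 (final vowel raising): /o/ is a mid vowel in word-final position, so it raises to [u]. /bobedaagedeanboo/ → bobedaagedeanbou.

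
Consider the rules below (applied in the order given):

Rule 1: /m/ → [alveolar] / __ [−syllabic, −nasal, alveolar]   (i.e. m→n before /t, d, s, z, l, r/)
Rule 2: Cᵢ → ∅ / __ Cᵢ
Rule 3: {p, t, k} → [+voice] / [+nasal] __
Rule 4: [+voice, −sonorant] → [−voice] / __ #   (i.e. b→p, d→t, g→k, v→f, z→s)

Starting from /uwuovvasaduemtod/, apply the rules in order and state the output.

Rule 1 (nasal place assimilation): /m/ precedes the alveolar consonant /t/, so it assimilates in place to [n]. /uwuovvasaduemtod/ → uwuovvasaduentod.
Rule 2 (degemination): /vv/ is a geminate; the first /v/ deletes. /uwuovvasaduentod/ → uwuovasaduentod.
Rule 3 (post-nasal voicing): /t/ is a voiceless stop immediately after the nasal /n/, so it voices to [d]. /uwuovasaduentod/ → uwuovasaduendod.
Rule 4 (final devoicing): /d/ is a voiced obstruent in word-final position, so it devoices to [t]. /uwuovasaduendod/ → uwuovasaduendot.

uwuovasaduendot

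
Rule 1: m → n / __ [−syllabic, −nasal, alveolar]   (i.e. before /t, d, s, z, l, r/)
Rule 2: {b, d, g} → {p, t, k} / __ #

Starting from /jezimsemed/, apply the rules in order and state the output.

Rule 1 (nasal place assimilation): /m/ precedes the alveolar consonant /s/, so it assimilates in place to [n]. /jezimsemed/ → jezinsemed.
Rule 2 (final devoicing): /d/ is a voiced stop in word-final position, so it devoices to [t]. /jezinsemed/ → jezinsemet.

jezinsemet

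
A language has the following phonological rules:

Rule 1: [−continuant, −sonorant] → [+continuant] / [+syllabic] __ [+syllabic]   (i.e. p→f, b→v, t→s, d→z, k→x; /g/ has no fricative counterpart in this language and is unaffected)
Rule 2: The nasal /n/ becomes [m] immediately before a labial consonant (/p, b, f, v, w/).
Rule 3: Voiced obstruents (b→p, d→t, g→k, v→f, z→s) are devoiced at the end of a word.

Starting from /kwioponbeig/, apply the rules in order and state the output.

kwiofombeik

Rule 1 (intervocalic spirantization): /p/ is a stop between vowels /o/ and /o/, so it spirantizes to the fricative [f]. /kwioponbeig/ → kwiofonbeig.
Rule 2 (nasal place assimilation): /n/ precedes the labial consonant /b/, so it assimilates in place to [m]. /kwiofonbeig/ → kwiofombeig.
Rule 3 (final devoicing): /g/ is a voiced obstruent in word-final position, so it devoices to [k]. /kwiofombeig/ → kwiofombeik.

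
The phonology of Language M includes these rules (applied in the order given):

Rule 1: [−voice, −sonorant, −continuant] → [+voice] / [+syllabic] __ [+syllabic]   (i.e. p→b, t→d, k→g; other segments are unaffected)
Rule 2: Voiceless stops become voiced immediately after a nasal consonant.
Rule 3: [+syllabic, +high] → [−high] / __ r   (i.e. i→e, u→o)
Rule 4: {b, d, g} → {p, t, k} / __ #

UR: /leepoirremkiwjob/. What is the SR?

leeboerremgiwjop

Rule 1 (intervocalic voicing): /p/ is a voiceless stop between vowels /e/ and /o/, so it voices to [b]. /leepoirremkiwjob/ → leeboirremkiwjob.
Rule 2 (post-nasal voicing): /k/ is a voiceless stop immediately after the nasal /m/, so it voices to [g]. /leeboirremkiwjob/ → leeboirremgiwjob.
Rule 3 (pre-rhotic lowering): /i/ is a high vowel immediately before /r/, so it lowers to [e]. /leeboirremgiwjob/ → leeboerremgiwjob.
Rule 4 (final devoicing): /b/ is a voiced stop in word-final position, so it devoices to [p]. /leeboerremgiwjob/ → leeboerremgiwjop.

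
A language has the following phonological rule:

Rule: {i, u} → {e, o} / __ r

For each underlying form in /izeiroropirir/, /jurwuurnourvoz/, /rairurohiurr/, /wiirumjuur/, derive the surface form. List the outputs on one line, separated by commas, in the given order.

/izeiroropirir/: /i/ is a high vowel immediately before /r/, so it lowers to [e]. /i/ is a high vowel immediately before /r/, so it lowers to [e]. /i/ is a high vowel immediately before /r/, so it lowers to [e]. → [izeeroroperer].
/jurwuurnourvoz/: /u/ is a high vowel immediately before /r/, so it lowers to [o]. /u/ is a high vowel immediately before /r/, so it lowers to [o]. /u/ is a high vowel immediately before /r/, so it lowers to [o]. → [jorwuornoorvoz].
/rairurohiurr/: /i/ is a high vowel immediately before /r/, so it lowers to [e]. /u/ is a high vowel immediately before /r/, so it lowers to [o]. /u/ is a high vowel immediately before /r/, so it lowers to [o]. → [raerorohiorr].
/wiirumjuur/: /i/ is a high vowel immediately before /r/, so it lowers to [e]. /u/ is a high vowel immediately before /r/, so it lowers to [o]. → [wierumjuor].

izeeroroperer, jorwuornoorvoz, raerorohiorr, wierumjuor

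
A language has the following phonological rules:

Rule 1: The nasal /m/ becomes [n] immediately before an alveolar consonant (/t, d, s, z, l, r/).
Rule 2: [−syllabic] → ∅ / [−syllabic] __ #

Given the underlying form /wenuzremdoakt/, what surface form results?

Rule 1 (nasal place assimilation): /m/ precedes the alveolar consonant /d/, so it assimilates in place to [n]. /wenuzremdoakt/ → wenuzrendoakt.
Rule 2 (final cluster simplification): /t/ is the second consonant of a word-final cluster /kt/, so it deletes. /wenuzrendoakt/ → wenuzrendoak.

wenuzrendoak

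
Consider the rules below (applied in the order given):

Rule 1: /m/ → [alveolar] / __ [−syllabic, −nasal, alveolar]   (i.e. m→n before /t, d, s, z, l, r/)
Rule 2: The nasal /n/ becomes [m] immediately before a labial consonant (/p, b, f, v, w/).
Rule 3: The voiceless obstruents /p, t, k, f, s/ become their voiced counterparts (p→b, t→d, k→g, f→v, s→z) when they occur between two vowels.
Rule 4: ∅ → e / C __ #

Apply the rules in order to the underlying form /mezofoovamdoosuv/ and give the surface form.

Rule 1 (nasal place assimilation): /m/ precedes the alveolar consonant /d/, so it assimilates in place to [n]. /mezofoovamdoosuv/ → mezofoovandoosuv.
Rule 2 (nasal place assimilation): no segment meets the environment; /mezofoovandoosuv/ is unchanged.
Rule 3 (intervocalic voicing): /f/ is a voiceless obstruent between vowels /o/ and /o/, so it voices to [v]. /s/ is a voiceless obstruent between vowels /o/ and /u/, so it voices to [z]. /mezofoovandoosuv/ → mezovoovandoozuv.
Rule 4 (final e-epenthesis): the form ends in the consonant /v/, so [e] is inserted word-finally. /mezovoovandoozuv/ → mezovoovandoozuve.

mezovoovandoozuve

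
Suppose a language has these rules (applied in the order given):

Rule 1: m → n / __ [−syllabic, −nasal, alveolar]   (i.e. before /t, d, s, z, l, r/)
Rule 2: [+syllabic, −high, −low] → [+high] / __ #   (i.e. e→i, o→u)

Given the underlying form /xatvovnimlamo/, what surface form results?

Rule 1 (nasal place assimilation): /m/ precedes the alveolar consonant /l/, so it assimilates in place to [n]. /xatvovnimlamo/ → xatvovninlamo.
Rule 2 (final vowel raising): /o/ is a mid vowel in word-final position, so it raises to [u]. /xatvovninlamo/ → xatvovninlamu.

xatvovninlamu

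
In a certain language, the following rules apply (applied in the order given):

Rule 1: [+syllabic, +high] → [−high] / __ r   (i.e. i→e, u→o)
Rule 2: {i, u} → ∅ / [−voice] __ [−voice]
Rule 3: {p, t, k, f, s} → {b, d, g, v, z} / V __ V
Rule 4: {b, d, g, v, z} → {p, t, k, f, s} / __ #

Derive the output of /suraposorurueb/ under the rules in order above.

sorabozororuep

Rule 1 (pre-rhotic lowering): /u/ is a high vowel immediately before /r/, so it lowers to [o]. /u/ is a high vowel immediately before /r/, so it lowers to [o]. /suraposorurueb/ → soraposororueb.
Rule 2 (high vowel syncope): no segment meets the environment; /soraposororueb/ is unchanged.
Rule 3 (intervocalic voicing): /p/ is a voiceless obstruent between vowels /a/ and /o/, so it voices to [b]. /s/ is a voiceless obstruent between vowels /o/ and /o/, so it voices to [z]. /soraposororueb/ → sorabozororueb.
Rule 4 (final devoicing): /b/ is a voiced obstruent in word-final position, so it devoices to [p]. /sorabozororueb/ → sorabozororuep.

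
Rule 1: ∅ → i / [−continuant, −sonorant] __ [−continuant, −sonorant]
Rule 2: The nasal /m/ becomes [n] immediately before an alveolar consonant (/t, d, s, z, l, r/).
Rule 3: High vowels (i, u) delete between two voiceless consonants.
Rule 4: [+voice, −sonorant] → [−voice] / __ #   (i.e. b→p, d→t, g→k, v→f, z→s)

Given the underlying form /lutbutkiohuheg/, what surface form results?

Rule 1 (stop-cluster i-epenthesis): /t/ and /b/ form a stop–stop cluster, so [i] is inserted between them. /t/ and /k/ form a stop–stop cluster, so [i] is inserted between them. /lutbutkiohuheg/ → lutibutikiohuheg.
Rule 2 (nasal place assimilation): no segment meets the environment; /lutibutikiohuheg/ is unchanged.
Rule 3 (high vowel syncope): /i/ is a high vowel flanked by voiceless consonants /t/ and /k/, so it deletes. /u/ is a high vowel flanked by voiceless consonants /h/ and /h/, so it deletes. /lutibutikiohuheg/ → lutibutkiohheg.
Rule 4 (final devoicing): /g/ is a voiced obstruent in word-final position, so it devoices to [k]. /lutibutkiohheg/ → lutibutkiohhek.

lutibutkiohhek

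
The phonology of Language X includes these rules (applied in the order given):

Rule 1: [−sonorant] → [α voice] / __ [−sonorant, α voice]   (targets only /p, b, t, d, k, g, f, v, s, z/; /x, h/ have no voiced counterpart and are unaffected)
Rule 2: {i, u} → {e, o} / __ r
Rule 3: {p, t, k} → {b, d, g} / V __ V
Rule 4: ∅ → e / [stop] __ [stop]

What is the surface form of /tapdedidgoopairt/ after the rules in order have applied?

tabededidegoobaert

Rule 1 (regressive voicing assimilation): /p/ precedes the voiced obstruent /d/, so it voices to [b] by assimilation. /tapdedidgoopairt/ → tabdedidgoopairt.
Rule 2 (pre-rhotic lowering): /i/ is a high vowel immediately before /r/, so it lowers to [e]. /tabdedidgoopairt/ → tabdedidgoopaert.
Rule 3 (intervocalic voicing): /p/ is a voiceless stop between vowels /o/ and /a/, so it voices to [b]. /tabdedidgoopaert/ → tabdedidgoobaert.
Rule 4 (stop-cluster e-epenthesis): /b/ and /d/ form a stop–stop cluster, so [e] is inserted between them. /d/ and /g/ form a stop–stop cluster, so [e] is inserted between them. /tabdedidgoobaert/ → tabededidegoobaert.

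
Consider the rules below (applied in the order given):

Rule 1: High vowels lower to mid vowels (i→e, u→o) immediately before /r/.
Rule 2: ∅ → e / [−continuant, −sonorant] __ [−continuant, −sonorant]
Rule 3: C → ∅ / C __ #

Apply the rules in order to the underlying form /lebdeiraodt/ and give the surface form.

Rule 1 (pre-rhotic lowering): /i/ is a high vowel immediately before /r/, so it lowers to [e]. /lebdeiraodt/ → lebdeeraodt.
Rule 2 (stop-cluster e-epenthesis): /b/ and /d/ form a stop–stop cluster, so [e] is inserted between them. /d/ and /t/ form a stop–stop cluster, so [e] is inserted between them. /lebdeeraodt/ → lebedeeraodet.
Rule 3 (final cluster simplification): no segment meets the environment; /lebedeeraodet/ is unchanged.

lebedeeraodet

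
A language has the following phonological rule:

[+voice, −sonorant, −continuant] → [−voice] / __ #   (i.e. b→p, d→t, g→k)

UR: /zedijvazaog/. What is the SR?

/g/ is a voiced stop in word-final position, so it devoices to [k].
Surface form: [zedijvazaok].

zedijvazaok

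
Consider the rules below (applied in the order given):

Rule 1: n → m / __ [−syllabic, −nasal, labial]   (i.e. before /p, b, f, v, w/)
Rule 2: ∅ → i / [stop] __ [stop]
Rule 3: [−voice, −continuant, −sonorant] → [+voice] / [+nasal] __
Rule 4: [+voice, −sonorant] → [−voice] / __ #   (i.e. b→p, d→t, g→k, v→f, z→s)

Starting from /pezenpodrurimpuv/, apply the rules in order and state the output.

Rule 1 (nasal place assimilation): /n/ precedes the labial consonant /p/, so it assimilates in place to [m]. /pezenpodrurimpuv/ → pezempodrurimpuv.
Rule 2 (stop-cluster i-epenthesis): no segment meets the environment; /pezempodrurimpuv/ is unchanged.
Rule 3 (post-nasal voicing): /p/ is a voiceless stop immediately after the nasal /m/, so it voices to [b]. /p/ is a voiceless stop immediately after the nasal /m/, so it voices to [b]. /pezempodrurimpuv/ → pezembodrurimbuv.
Rule 4 (final devoicing): /v/ is a voiced obstruent in word-final position, so it devoices to [f]. /pezembodrurimbuv/ → pezembodrurimbuf.

pezembodrurimbuf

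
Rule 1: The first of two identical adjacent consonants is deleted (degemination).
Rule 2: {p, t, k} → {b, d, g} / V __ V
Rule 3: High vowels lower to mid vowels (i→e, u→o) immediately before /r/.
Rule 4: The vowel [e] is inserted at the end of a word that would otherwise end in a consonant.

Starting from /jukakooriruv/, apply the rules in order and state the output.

jugagooreruve

Rule 1 (degemination): no segment meets the environment; /jukakooriruv/ is unchanged.
Rule 2 (intervocalic voicing): /k/ is a voiceless stop between vowels /u/ and /a/, so it voices to [g]. /k/ is a voiceless stop between vowels /a/ and /o/, so it voices to [g]. /jukakooriruv/ → jugagooriruv.
Rule 3 (pre-rhotic lowering): /i/ is a high vowel immediately before /r/, so it lowers to [e]. /jugagooriruv/ → jugagooreruv.
Rule 4 (final e-epenthesis): the form ends in the consonant /v/, so [e] is inserted word-finally. /jugagooreruv/ → jugagooreruve.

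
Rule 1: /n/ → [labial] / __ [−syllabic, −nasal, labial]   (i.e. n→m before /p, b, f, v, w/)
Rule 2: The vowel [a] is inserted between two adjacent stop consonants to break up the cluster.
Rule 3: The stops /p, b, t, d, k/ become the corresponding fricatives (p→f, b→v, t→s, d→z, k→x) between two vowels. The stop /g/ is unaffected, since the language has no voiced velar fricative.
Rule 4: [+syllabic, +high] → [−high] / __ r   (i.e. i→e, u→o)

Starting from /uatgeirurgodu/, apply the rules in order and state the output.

uasageerorgozu

Rule 1 (nasal place assimilation): no segment meets the environment; /uatgeirurgodu/ is unchanged.
Rule 2 (stop-cluster a-epenthesis): /t/ and /g/ form a stop–stop cluster, so [a] is inserted between them. /uatgeirurgodu/ → uatageirurgodu.
Rule 3 (intervocalic spirantization): /t/ is a stop between vowels /a/ and /a/, so it spirantizes to the fricative [s]. /d/ is a stop between vowels /o/ and /u/, so it spirantizes to the fricative [z]. /uatageirurgodu/ → uasageirurgozu.
Rule 4 (pre-rhotic lowering): /i/ is a high vowel immediately before /r/, so it lowers to [e]. /u/ is a high vowel immediately before /r/, so it lowers to [o]. /uasageirurgozu/ → uasageerorgozu.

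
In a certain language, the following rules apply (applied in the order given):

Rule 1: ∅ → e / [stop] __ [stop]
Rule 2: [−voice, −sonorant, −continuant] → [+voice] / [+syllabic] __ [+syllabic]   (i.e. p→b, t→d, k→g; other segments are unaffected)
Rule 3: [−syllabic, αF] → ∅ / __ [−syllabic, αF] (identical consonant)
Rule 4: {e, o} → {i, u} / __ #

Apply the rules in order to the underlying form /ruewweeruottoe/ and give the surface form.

Rule 1 (stop-cluster e-epenthesis): /t/ and /t/ form a stop–stop cluster, so [e] is inserted between them. /ruewweeruottoe/ → ruewweeruotetoe.
Rule 2 (intervocalic voicing): /t/ is a voiceless stop between vowels /o/ and /e/, so it voices to [d]. /t/ is a voiceless stop between vowels /e/ and /o/, so it voices to [d]. /ruewweeruotetoe/ → ruewweeruodedoe.
Rule 3 (degemination): /ww/ is a geminate; the first /w/ deletes. /ruewweeruodedoe/ → rueweeruodedoe.
Rule 4 (final vowel raising): /e/ is a mid vowel in word-final position, so it raises to [i]. /rueweeruodedoe/ → rueweeruodedoi.

rueweeruodedoi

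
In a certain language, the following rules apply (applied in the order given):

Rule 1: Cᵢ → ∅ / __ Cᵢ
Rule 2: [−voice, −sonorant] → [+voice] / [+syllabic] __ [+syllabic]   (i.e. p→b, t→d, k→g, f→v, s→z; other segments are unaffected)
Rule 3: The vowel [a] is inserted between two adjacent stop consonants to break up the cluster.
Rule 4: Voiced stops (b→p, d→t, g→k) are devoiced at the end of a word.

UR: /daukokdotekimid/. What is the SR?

daugokadodegimit

Rule 1 (degemination): no segment meets the environment; /daukokdotekimid/ is unchanged.
Rule 2 (intervocalic voicing): /k/ is a voiceless obstruent between vowels /u/ and /o/, so it voices to [g]. /t/ is a voiceless obstruent between vowels /o/ and /e/, so it voices to [d]. /k/ is a voiceless obstruent between vowels /e/ and /i/, so it voices to [g]. /daukokdotekimid/ → daugokdodegimid.
Rule 3 (stop-cluster a-epenthesis): /k/ and /d/ form a stop–stop cluster, so [a] is inserted between them. /daugokdodegimid/ → daugokadodegimid.
Rule 4 (final devoicing): /d/ is a voiced stop in word-final position, so it devoices to [t]. /daugokadodegimid/ → daugokadodegimit.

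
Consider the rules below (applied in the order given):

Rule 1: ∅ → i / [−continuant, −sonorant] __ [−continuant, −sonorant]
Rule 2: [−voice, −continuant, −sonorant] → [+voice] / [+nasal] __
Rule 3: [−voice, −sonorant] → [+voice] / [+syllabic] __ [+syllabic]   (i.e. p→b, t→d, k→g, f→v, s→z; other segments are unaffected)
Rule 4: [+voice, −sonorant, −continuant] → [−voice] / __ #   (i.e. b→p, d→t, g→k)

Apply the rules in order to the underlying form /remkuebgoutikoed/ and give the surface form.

remguebigoudigoet

Rule 1 (stop-cluster i-epenthesis): /b/ and /g/ form a stop–stop cluster, so [i] is inserted between them. /remkuebgoutikoed/ → remkuebigoutikoed.
Rule 2 (post-nasal voicing): /k/ is a voiceless stop immediately after the nasal /m/, so it voices to [g]. /remkuebigoutikoed/ → remguebigoutikoed.
Rule 3 (intervocalic voicing): /t/ is a voiceless obstruent between vowels /u/ and /i/, so it voices to [d]. /k/ is a voiceless obstruent between vowels /i/ and /o/, so it voices to [g]. /remguebigoutikoed/ → remguebigoudigoed.
Rule 4 (final devoicing): /d/ is a voiced stop in word-final position, so it devoices to [t]. /remguebigoudigoed/ → remguebigoudigoet.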